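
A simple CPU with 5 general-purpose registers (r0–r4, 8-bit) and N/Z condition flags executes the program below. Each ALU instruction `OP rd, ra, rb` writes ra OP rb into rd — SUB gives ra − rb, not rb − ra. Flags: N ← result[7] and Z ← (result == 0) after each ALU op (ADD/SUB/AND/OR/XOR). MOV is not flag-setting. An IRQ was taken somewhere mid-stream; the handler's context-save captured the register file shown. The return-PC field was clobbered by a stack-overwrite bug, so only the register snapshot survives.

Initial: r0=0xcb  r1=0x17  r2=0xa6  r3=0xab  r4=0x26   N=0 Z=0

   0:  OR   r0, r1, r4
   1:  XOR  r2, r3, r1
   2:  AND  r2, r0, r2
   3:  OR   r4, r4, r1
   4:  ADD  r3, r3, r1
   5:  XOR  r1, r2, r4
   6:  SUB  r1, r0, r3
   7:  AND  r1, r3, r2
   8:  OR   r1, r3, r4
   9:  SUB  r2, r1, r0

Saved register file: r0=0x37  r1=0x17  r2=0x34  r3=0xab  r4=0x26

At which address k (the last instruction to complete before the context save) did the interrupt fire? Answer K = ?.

K = 2

after  0: r0=0x37 r1=0x17 r2=0xa6 r3=0xab r4=0x26  N=0 Z=0
after  1: r0=0x37 r1=0x17 r2=0xbc r3=0xab r4=0x26  N=1 Z=0
after  2: r0=0x37 r1=0x17 r2=0x34 r3=0xab r4=0x26  N=0 Z=0
-- IRQ taken; context saved, return-PC = 3 --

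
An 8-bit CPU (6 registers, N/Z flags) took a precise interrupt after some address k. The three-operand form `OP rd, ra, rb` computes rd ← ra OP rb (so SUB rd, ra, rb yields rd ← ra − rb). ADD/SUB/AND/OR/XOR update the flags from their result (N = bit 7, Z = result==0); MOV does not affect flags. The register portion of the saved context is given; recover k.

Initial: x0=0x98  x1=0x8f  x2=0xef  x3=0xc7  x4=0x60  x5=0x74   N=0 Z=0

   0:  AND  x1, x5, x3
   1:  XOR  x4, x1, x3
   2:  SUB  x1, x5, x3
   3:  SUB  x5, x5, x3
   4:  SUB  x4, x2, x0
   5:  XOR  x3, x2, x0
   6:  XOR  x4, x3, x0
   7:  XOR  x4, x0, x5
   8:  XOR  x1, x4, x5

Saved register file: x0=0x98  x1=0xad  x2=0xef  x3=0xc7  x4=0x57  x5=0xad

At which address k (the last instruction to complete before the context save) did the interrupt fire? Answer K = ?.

K = 4

after  0: x0=0x98 x1=0x44 x2=0xef x3=0xc7 x4=0x60 x5=0x74  N=0 Z=0
after  1: x0=0x98 x1=0x44 x2=0xef x3=0xc7 x4=0x83 x5=0x74  N=1 Z=0
after  2: x0=0x98 x1=0xad x2=0xef x3=0xc7 x4=0x83 x5=0x74  N=1 Z=0
after  3: x0=0x98 x1=0xad x2=0xef x3=0xc7 x4=0x83 x5=0xad  N=1 Z=0
after  4: x0=0x98 x1=0xad x2=0xef x3=0xc7 x4=0x57 x5=0xad  N=0 Z=0
-- IRQ taken; context saved, return-PC = 5 --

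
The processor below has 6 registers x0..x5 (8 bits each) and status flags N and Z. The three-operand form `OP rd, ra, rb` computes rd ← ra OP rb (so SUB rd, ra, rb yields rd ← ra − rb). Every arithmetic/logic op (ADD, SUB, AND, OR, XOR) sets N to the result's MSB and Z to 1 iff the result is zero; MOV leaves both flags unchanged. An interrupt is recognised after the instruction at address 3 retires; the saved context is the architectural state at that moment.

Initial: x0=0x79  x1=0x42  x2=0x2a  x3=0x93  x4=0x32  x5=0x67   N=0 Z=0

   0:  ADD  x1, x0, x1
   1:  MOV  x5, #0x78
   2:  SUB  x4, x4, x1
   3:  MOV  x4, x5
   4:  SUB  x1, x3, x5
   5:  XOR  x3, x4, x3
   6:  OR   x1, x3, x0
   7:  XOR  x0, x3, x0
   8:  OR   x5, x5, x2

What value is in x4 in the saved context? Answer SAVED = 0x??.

SAVED = 0x78

after  0: x0=0x79 x1=0xbb x2=0x2a x3=0x93 x4=0x32 x5=0x67  N=1 Z=0
after  1: x0=0x79 x1=0xbb x2=0x2a x3=0x93 x4=0x32 x5=0x78  N=1 Z=0
after  2: x0=0x79 x1=0xbb x2=0x2a x3=0x93 x4=0x77 x5=0x78  N=0 Z=0
after  3: x0=0x79 x1=0xbb x2=0x2a x3=0x93 x4=0x78 x5=0x78  N=0 Z=0
-- IRQ taken; context saved, return-PC = 4 --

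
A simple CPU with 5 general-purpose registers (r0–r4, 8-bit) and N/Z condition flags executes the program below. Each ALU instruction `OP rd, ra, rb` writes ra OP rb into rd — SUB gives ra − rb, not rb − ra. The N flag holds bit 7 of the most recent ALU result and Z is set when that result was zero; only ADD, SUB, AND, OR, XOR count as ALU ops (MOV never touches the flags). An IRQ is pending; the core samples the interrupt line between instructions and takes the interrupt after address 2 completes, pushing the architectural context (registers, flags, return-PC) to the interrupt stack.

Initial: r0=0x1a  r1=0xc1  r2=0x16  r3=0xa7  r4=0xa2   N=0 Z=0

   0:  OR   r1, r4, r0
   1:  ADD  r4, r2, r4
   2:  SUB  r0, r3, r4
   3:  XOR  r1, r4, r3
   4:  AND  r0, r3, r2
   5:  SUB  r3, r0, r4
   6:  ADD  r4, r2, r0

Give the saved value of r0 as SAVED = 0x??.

SAVED = 0xef

after  0: r0=0x1a r1=0xba r2=0x16 r3=0xa7 r4=0xa2  N=1 Z=0
after  1: r0=0x1a r1=0xba r2=0x16 r3=0xa7 r4=0xb8  N=1 Z=0
after  2: r0=0xef r1=0xba r2=0x16 r3=0xa7 r4=0xb8  N=1 Z=0
-- IRQ taken; context saved, return-PC = 3 --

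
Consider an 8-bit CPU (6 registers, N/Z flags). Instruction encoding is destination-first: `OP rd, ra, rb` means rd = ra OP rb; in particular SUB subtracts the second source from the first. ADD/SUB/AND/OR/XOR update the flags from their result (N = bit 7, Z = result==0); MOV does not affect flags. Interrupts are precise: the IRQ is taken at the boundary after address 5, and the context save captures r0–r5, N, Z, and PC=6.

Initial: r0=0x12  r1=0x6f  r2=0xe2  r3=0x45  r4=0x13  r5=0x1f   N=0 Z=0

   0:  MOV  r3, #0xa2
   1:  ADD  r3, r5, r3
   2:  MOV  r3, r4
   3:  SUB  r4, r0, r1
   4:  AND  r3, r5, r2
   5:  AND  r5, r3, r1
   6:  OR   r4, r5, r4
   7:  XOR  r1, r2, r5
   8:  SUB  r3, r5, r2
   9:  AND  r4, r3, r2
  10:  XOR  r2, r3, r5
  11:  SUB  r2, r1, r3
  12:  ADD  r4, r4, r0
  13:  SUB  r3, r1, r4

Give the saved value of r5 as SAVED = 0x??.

after  0: r0=0x12 r1=0x6f r2=0xe2 r3=0xa2 r4=0x13 r5=0x1f  N=0 Z=0
after  1: r0=0x12 r1=0x6f r2=0xe2 r3=0xc1 r4=0x13 r5=0x1f  N=1 Z=0
after  2: r0=0x12 r1=0x6f r2=0xe2 r3=0x13 r4=0x13 r5=0x1f  N=1 Z=0
after  3: r0=0x12 r1=0x6f r2=0xe2 r3=0x13 r4=0xa3 r5=0x1f  N=1 Z=0
after  4: r0=0x12 r1=0x6f r2=0xe2 r3=0x02 r4=0xa3 r5=0x1f  N=0 Z=0
after  5: r0=0x12 r1=0x6f r2=0xe2 r3=0x02 r4=0xa3 r5=0x02  N=0 Z=0
-- IRQ taken; context saved, return-PC = 6 --

SAVED = 0x02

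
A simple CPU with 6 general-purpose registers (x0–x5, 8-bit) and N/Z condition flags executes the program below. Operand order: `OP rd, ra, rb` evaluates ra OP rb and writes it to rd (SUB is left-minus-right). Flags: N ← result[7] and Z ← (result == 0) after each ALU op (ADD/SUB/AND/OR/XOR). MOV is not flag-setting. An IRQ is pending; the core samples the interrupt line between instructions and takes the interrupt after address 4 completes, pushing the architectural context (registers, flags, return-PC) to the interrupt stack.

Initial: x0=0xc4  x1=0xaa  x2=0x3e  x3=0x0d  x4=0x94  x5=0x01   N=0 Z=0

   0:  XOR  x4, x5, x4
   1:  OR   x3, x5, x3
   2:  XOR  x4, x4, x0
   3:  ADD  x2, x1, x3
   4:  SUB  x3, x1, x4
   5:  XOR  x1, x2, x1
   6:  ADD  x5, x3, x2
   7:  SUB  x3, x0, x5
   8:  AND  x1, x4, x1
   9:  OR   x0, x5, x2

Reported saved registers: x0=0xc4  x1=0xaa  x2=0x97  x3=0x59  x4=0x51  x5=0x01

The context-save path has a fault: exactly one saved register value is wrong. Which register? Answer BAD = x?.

BAD = x2

after  0: x0=0xc4 x1=0xaa x2=0x3e x3=0x0d x4=0x95 x5=0x01  N=1 Z=0
after  1: x0=0xc4 x1=0xaa x2=0x3e x3=0x0d x4=0x95 x5=0x01  N=0 Z=0
after  2: x0=0xc4 x1=0xaa x2=0x3e x3=0x0d x4=0x51 x5=0x01  N=0 Z=0
after  3: x0=0xc4 x1=0xaa x2=0xb7 x3=0x0d x4=0x51 x5=0x01  N=1 Z=0
after  4: x0=0xc4 x1=0xaa x2=0xb7 x3=0x59 x4=0x51 x5=0x01  N=0 Z=0
-- IRQ taken; context saved, return-PC = 5 --
mismatch: x2: reported 0x97 vs actual 0xb7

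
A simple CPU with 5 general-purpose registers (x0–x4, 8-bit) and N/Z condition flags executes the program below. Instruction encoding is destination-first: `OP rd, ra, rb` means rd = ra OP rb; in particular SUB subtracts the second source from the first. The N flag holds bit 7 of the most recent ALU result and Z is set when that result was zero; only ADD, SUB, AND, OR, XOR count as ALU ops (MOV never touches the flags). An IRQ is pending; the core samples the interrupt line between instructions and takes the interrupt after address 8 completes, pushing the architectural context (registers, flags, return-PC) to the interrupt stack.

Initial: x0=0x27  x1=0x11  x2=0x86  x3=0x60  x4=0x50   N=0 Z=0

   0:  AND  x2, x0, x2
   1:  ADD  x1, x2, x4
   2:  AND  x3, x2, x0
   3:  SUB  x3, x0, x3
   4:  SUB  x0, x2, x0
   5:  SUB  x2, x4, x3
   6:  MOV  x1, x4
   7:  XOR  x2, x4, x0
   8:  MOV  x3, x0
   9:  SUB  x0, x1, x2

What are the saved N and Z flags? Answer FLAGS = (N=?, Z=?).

FLAGS = (N=1, Z=0)

after  0: x0=0x27 x1=0x11 x2=0x06 x3=0x60 x4=0x50  N=0 Z=0
after  1: x0=0x27 x1=0x56 x2=0x06 x3=0x60 x4=0x50  N=0 Z=0
after  2: x0=0x27 x1=0x56 x2=0x06 x3=0x06 x4=0x50  N=0 Z=0
after  3: x0=0x27 x1=0x56 x2=0x06 x3=0x21 x4=0x50  N=0 Z=0
after  4: x0=0xdf x1=0x56 x2=0x06 x3=0x21 x4=0x50  N=1 Z=0
after  5: x0=0xdf x1=0x56 x2=0x2f x3=0x21 x4=0x50  N=0 Z=0
after  6: x0=0xdf x1=0x50 x2=0x2f x3=0x21 x4=0x50  N=0 Z=0
after  7: x0=0xdf x1=0x50 x2=0x8f x3=0x21 x4=0x50  N=1 Z=0
after  8: x0=0xdf x1=0x50 x2=0x8f x3=0xdf x4=0x50  N=1 Z=0
-- IRQ taken; context saved, return-PC = 9 --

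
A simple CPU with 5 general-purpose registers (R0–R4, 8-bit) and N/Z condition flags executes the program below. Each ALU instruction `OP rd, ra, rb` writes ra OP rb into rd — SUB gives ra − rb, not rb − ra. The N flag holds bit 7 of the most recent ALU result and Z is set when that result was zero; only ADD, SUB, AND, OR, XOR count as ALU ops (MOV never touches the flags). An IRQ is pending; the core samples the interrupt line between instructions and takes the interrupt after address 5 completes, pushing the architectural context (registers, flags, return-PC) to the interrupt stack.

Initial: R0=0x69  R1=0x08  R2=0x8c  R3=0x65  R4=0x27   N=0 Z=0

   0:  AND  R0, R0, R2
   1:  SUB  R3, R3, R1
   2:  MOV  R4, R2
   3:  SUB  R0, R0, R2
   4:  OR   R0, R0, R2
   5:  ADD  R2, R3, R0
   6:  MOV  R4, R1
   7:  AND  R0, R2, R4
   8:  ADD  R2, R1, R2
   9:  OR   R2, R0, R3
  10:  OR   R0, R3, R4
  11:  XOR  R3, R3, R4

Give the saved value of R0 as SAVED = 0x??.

SAVED = 0xfc

after  0: R0=0x08 R1=0x08 R2=0x8c R3=0x65 R4=0x27  N=0 Z=0
after  1: R0=0x08 R1=0x08 R2=0x8c R3=0x5d R4=0x27  N=0 Z=0
after  2: R0=0x08 R1=0x08 R2=0x8c R3=0x5d R4=0x8c  N=0 Z=0
after  3: R0=0x7c R1=0x08 R2=0x8c R3=0x5d R4=0x8c  N=0 Z=0
after  4: R0=0xfc R1=0x08 R2=0x8c R3=0x5d R4=0x8c  N=1 Z=0
after  5: R0=0xfc R1=0x08 R2=0x59 R3=0x5d R4=0x8c  N=0 Z=0
-- IRQ taken; context saved, return-PC = 6 --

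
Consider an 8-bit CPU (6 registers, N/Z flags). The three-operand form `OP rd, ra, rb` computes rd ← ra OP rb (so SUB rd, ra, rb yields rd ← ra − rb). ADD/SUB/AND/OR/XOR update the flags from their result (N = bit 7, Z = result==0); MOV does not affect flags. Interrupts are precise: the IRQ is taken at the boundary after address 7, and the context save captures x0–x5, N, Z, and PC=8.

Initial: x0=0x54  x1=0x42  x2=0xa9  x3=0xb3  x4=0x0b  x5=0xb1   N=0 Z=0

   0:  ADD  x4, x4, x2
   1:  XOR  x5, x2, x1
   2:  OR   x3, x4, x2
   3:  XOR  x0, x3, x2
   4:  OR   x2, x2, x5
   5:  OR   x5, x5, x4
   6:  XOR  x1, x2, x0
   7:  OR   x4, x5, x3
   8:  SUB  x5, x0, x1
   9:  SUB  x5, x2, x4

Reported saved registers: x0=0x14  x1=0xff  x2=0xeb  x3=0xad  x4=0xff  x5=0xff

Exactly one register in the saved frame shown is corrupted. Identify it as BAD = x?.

BAD = x3

after  0: x0=0x54 x1=0x42 x2=0xa9 x3=0xb3 x4=0xb4 x5=0xb1  N=1 Z=0
after  1: x0=0x54 x1=0x42 x2=0xa9 x3=0xb3 x4=0xb4 x5=0xeb  N=1 Z=0
after  2: x0=0x54 x1=0x42 x2=0xa9 x3=0xbd x4=0xb4 x5=0xeb  N=1 Z=0
after  3: x0=0x14 x1=0x42 x2=0xa9 x3=0xbd x4=0xb4 x5=0xeb  N=0 Z=0
after  4: x0=0x14 x1=0x42 x2=0xeb x3=0xbd x4=0xb4 x5=0xeb  N=1 Z=0
after  5: x0=0x14 x1=0x42 x2=0xeb x3=0xbd x4=0xb4 x5=0xff  N=1 Z=0
after  6: x0=0x14 x1=0xff x2=0xeb x3=0xbd x4=0xb4 x5=0xff  N=1 Z=0
after  7: x0=0x14 x1=0xff x2=0xeb x3=0xbd x4=0xff x5=0xff  N=1 Z=0
-- IRQ taken; context saved, return-PC = 8 --
mismatch: x3: reported 0xad vs actual 0xbd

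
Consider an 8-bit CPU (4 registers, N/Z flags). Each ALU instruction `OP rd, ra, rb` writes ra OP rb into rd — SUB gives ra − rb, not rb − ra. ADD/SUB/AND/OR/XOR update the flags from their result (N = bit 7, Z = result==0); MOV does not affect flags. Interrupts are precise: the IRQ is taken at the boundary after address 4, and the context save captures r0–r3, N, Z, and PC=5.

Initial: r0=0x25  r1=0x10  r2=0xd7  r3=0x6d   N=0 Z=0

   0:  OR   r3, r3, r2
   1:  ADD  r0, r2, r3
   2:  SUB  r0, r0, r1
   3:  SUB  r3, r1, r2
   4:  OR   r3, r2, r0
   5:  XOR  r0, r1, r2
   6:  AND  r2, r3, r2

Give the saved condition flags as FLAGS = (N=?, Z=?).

after  0: r0=0x25 r1=0x10 r2=0xd7 r3=0xff  N=1 Z=0
after  1: r0=0xd6 r1=0x10 r2=0xd7 r3=0xff  N=1 Z=0
after  2: r0=0xc6 r1=0x10 r2=0xd7 r3=0xff  N=1 Z=0
after  3: r0=0xc6 r1=0x10 r2=0xd7 r3=0x39  N=0 Z=0
after  4: r0=0xc6 r1=0x10 r2=0xd7 r3=0xd7  N=1 Z=0
-- IRQ taken; context saved, return-PC = 5 --

FLAGS = (N=1, Z=0)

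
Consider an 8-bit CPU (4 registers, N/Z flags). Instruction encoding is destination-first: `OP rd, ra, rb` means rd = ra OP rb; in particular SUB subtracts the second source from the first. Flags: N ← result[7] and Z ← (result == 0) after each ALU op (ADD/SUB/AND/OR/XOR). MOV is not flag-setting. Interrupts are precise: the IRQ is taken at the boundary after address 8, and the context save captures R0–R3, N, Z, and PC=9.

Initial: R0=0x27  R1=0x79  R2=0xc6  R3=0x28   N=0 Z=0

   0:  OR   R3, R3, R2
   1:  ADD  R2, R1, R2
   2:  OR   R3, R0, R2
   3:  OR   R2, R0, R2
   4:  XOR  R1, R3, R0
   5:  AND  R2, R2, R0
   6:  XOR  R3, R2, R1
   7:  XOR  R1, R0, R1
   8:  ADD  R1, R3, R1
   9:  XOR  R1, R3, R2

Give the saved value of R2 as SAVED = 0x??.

SAVED = 0x27

after  0: R0=0x27 R1=0x79 R2=0xc6 R3=0xee  N=1 Z=0
after  1: R0=0x27 R1=0x79 R2=0x3f R3=0xee  N=0 Z=0
after  2: R0=0x27 R1=0x79 R2=0x3f R3=0x3f  N=0 Z=0
after  3: R0=0x27 R1=0x79 R2=0x3f R3=0x3f  N=0 Z=0
after  4: R0=0x27 R1=0x18 R2=0x3f R3=0x3f  N=0 Z=0
after  5: R0=0x27 R1=0x18 R2=0x27 R3=0x3f  N=0 Z=0
after  6: R0=0x27 R1=0x18 R2=0x27 R3=0x3f  N=0 Z=0
after  7: R0=0x27 R1=0x3f R2=0x27 R3=0x3f  N=0 Z=0
after  8: R0=0x27 R1=0x7e R2=0x27 R3=0x3f  N=0 Z=0
-- IRQ taken; context saved, return-PC = 9 --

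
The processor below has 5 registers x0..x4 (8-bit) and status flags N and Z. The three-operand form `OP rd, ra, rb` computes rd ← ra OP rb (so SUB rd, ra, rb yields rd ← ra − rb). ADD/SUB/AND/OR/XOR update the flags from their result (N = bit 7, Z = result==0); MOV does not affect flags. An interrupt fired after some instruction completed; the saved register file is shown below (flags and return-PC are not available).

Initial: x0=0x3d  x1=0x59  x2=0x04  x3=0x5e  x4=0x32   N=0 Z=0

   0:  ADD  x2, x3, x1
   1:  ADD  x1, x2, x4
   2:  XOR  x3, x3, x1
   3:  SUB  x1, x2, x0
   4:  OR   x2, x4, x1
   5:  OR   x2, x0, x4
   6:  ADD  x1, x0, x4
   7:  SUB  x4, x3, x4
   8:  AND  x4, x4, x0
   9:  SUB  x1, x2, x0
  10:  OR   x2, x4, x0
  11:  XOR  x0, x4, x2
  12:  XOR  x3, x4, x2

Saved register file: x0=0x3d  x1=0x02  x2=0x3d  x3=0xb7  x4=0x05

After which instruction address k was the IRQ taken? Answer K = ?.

after  0: x0=0x3d x1=0x59 x2=0xb7 x3=0x5e x4=0x32  N=1 Z=0
after  1: x0=0x3d x1=0xe9 x2=0xb7 x3=0x5e x4=0x32  N=1 Z=0
after  2: x0=0x3d x1=0xe9 x2=0xb7 x3=0xb7 x4=0x32  N=1 Z=0
after  3: x0=0x3d x1=0x7a x2=0xb7 x3=0xb7 x4=0x32  N=0 Z=0
after  4: x0=0x3d x1=0x7a x2=0x7a x3=0xb7 x4=0x32  N=0 Z=0
after  5: x0=0x3d x1=0x7a x2=0x3f x3=0xb7 x4=0x32  N=0 Z=0
after  6: x0=0x3d x1=0x6f x2=0x3f x3=0xb7 x4=0x32  N=0 Z=0
after  7: x0=0x3d x1=0x6f x2=0x3f x3=0xb7 x4=0x85  N=1 Z=0
after  8: x0=0x3d x1=0x6f x2=0x3f x3=0xb7 x4=0x05  N=0 Z=0
after  9: x0=0x3d x1=0x02 x2=0x3f x3=0xb7 x4=0x05  N=0 Z=0
after 10: x0=0x3d x1=0x02 x2=0x3d x3=0xb7 x4=0x05  N=0 Z=0
-- IRQ taken; context saved, return-PC = 11 --

K = 10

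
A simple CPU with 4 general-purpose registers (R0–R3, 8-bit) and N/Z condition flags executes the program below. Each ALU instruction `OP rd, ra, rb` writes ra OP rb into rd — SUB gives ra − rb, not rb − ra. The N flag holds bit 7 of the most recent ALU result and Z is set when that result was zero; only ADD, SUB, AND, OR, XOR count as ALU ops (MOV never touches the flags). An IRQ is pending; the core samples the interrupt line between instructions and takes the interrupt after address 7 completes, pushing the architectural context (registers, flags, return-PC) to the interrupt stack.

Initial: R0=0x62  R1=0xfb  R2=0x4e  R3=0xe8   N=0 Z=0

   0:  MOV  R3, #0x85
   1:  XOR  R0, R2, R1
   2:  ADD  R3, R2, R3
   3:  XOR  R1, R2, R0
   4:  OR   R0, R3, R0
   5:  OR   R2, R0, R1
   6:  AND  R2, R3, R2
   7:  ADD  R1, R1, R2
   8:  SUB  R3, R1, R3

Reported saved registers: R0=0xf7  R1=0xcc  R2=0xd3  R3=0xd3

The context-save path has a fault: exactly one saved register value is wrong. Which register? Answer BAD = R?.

after  0: R0=0x62 R1=0xfb R2=0x4e R3=0x85  N=0 Z=0
after  1: R0=0xb5 R1=0xfb R2=0x4e R3=0x85  N=1 Z=0
after  2: R0=0xb5 R1=0xfb R2=0x4e R3=0xd3  N=1 Z=0
after  3: R0=0xb5 R1=0xfb R2=0x4e R3=0xd3  N=1 Z=0
after  4: R0=0xf7 R1=0xfb R2=0x4e R3=0xd3  N=1 Z=0
after  5: R0=0xf7 R1=0xfb R2=0xff R3=0xd3  N=1 Z=0
after  6: R0=0xf7 R1=0xfb R2=0xd3 R3=0xd3  N=1 Z=0
after  7: R0=0xf7 R1=0xce R2=0xd3 R3=0xd3  N=1 Z=0
-- IRQ taken; context saved, return-PC = 8 --
mismatch: R1: reported 0xcc vs actual 0xce

BAD = R1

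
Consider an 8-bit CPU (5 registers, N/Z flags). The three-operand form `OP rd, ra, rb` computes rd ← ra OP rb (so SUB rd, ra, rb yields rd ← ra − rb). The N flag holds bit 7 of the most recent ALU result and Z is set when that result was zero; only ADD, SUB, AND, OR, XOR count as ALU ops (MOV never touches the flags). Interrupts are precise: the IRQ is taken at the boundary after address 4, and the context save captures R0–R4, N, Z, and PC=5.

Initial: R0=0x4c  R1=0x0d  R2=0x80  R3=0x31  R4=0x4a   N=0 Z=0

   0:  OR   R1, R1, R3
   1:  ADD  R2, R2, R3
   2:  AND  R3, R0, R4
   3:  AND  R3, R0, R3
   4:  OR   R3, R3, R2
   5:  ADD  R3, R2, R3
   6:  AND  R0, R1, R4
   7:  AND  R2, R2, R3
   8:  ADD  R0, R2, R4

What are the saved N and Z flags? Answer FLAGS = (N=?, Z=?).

FLAGS = (N=1, Z=0)

after  0: R0=0x4c R1=0x3d R2=0x80 R3=0x31 R4=0x4a  N=0 Z=0
after  1: R0=0x4c R1=0x3d R2=0xb1 R3=0x31 R4=0x4a  N=1 Z=0
after  2: R0=0x4c R1=0x3d R2=0xb1 R3=0x48 R4=0x4a  N=0 Z=0
after  3: R0=0x4c R1=0x3d R2=0xb1 R3=0x48 R4=0x4a  N=0 Z=0
after  4: R0=0x4c R1=0x3d R2=0xb1 R3=0xf9 R4=0x4a  N=1 Z=0
-- IRQ taken; context saved, return-PC = 5 --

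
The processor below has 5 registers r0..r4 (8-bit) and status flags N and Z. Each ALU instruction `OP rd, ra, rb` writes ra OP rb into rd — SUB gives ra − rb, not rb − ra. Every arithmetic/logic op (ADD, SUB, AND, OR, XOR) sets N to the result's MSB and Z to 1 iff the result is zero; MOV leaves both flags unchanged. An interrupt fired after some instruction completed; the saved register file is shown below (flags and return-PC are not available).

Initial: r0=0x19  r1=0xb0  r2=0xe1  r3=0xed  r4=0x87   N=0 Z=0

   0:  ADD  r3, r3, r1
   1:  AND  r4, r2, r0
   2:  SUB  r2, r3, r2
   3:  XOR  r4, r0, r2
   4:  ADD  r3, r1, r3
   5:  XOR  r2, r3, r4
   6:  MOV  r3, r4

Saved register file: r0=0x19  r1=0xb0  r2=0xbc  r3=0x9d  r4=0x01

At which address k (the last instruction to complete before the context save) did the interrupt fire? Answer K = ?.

after  0: r0=0x19 r1=0xb0 r2=0xe1 r3=0x9d r4=0x87  N=1 Z=0
after  1: r0=0x19 r1=0xb0 r2=0xe1 r3=0x9d r4=0x01  N=0 Z=0
after  2: r0=0x19 r1=0xb0 r2=0xbc r3=0x9d r4=0x01  N=1 Z=0
-- IRQ taken; context saved, return-PC = 3 --

K = 2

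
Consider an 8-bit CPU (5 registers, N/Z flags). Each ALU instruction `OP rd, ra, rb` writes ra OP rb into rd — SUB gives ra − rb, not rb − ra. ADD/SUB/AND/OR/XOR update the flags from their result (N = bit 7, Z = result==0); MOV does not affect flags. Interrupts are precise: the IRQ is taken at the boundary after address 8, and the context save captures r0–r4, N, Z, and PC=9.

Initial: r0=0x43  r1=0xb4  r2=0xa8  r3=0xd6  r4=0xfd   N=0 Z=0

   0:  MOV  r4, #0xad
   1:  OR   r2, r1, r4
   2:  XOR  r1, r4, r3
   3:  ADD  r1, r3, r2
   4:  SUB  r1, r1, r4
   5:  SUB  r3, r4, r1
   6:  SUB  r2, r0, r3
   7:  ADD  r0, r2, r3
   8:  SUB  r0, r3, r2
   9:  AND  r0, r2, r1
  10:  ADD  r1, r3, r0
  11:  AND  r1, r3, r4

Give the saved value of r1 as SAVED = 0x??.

SAVED = 0xe6

after  0: r0=0x43 r1=0xb4 r2=0xa8 r3=0xd6 r4=0xad  N=0 Z=0
after  1: r0=0x43 r1=0xb4 r2=0xbd r3=0xd6 r4=0xad  N=1 Z=0
after  2: r0=0x43 r1=0x7b r2=0xbd r3=0xd6 r4=0xad  N=0 Z=0
after  3: r0=0x43 r1=0x93 r2=0xbd r3=0xd6 r4=0xad  N=1 Z=0
after  4: r0=0x43 r1=0xe6 r2=0xbd r3=0xd6 r4=0xad  N=1 Z=0
after  5: r0=0x43 r1=0xe6 r2=0xbd r3=0xc7 r4=0xad  N=1 Z=0
after  6: r0=0x43 r1=0xe6 r2=0x7c r3=0xc7 r4=0xad  N=0 Z=0
after  7: r0=0x43 r1=0xe6 r2=0x7c r3=0xc7 r4=0xad  N=0 Z=0
after  8: r0=0x4b r1=0xe6 r2=0x7c r3=0xc7 r4=0xad  N=0 Z=0
-- IRQ taken; context saved, return-PC = 9 --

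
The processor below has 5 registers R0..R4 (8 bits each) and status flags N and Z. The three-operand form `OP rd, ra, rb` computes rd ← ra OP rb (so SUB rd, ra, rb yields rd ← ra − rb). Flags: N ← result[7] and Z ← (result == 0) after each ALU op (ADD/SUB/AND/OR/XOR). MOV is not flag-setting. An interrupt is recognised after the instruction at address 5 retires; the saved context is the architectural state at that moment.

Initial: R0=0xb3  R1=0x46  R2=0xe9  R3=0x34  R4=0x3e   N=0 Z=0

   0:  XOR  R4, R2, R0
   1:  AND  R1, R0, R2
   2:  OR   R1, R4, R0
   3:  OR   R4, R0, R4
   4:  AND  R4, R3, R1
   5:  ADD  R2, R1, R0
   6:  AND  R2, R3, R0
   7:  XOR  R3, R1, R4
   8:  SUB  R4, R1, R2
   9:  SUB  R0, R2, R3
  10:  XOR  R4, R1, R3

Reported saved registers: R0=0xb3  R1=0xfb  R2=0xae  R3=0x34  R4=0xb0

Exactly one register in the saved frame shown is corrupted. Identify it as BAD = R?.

BAD = R4

after  0: R0=0xb3 R1=0x46 R2=0xe9 R3=0x34 R4=0x5a  N=0 Z=0
after  1: R0=0xb3 R1=0xa1 R2=0xe9 R3=0x34 R4=0x5a  N=1 Z=0
after  2: R0=0xb3 R1=0xfb R2=0xe9 R3=0x34 R4=0x5a  N=1 Z=0
after  3: R0=0xb3 R1=0xfb R2=0xe9 R3=0x34 R4=0xfb  N=1 Z=0
after  4: R0=0xb3 R1=0xfb R2=0xe9 R3=0x34 R4=0x30  N=0 Z=0
after  5: R0=0xb3 R1=0xfb R2=0xae R3=0x34 R4=0x30  N=1 Z=0
-- IRQ taken; context saved, return-PC = 6 --
mismatch: R4: reported 0xb0 vs actual 0x30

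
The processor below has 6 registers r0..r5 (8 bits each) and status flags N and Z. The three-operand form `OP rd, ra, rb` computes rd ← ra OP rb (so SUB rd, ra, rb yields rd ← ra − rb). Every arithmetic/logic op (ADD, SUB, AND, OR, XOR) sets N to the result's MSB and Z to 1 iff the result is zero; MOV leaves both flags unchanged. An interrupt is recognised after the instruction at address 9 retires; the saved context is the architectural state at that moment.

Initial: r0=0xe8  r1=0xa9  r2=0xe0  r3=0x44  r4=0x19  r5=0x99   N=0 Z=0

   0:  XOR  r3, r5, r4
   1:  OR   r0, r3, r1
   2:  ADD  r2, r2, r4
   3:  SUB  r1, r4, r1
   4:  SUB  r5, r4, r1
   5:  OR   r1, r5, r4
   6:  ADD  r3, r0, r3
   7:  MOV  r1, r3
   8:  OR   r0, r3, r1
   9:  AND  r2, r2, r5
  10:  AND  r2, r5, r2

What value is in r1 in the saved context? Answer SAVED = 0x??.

SAVED = 0x29

after  0: r0=0xe8 r1=0xa9 r2=0xe0 r3=0x80 r4=0x19 r5=0x99  N=1 Z=0
after  1: r0=0xa9 r1=0xa9 r2=0xe0 r3=0x80 r4=0x19 r5=0x99  N=1 Z=0
after  2: r0=0xa9 r1=0xa9 r2=0xf9 r3=0x80 r4=0x19 r5=0x99  N=1 Z=0
after  3: r0=0xa9 r1=0x70 r2=0xf9 r3=0x80 r4=0x19 r5=0x99  N=0 Z=0
after  4: r0=0xa9 r1=0x70 r2=0xf9 r3=0x80 r4=0x19 r5=0xa9  N=1 Z=0
after  5: r0=0xa9 r1=0xb9 r2=0xf9 r3=0x80 r4=0x19 r5=0xa9  N=1 Z=0
after  6: r0=0xa9 r1=0xb9 r2=0xf9 r3=0x29 r4=0x19 r5=0xa9  N=0 Z=0
after  7: r0=0xa9 r1=0x29 r2=0xf9 r3=0x29 r4=0x19 r5=0xa9  N=0 Z=0
after  8: r0=0x29 r1=0x29 r2=0xf9 r3=0x29 r4=0x19 r5=0xa9  N=0 Z=0
after  9: r0=0x29 r1=0x29 r2=0xa9 r3=0x29 r4=0x19 r5=0xa9  N=1 Z=0
-- IRQ taken; context saved, return-PC = 10 --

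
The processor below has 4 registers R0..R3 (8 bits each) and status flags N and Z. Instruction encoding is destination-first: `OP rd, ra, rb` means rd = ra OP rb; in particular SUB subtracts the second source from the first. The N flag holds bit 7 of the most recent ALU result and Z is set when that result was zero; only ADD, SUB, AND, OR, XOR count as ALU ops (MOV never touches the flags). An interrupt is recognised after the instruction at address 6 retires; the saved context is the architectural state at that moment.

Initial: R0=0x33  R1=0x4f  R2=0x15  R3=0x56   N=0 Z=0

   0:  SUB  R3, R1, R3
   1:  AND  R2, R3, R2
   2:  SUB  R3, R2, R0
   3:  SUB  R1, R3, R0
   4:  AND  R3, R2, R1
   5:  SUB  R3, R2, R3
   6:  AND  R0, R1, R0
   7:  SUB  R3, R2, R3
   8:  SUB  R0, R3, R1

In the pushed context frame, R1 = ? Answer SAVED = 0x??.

SAVED = 0xab

after  0: R0=0x33 R1=0x4f R2=0x15 R3=0xf9  N=1 Z=0
after  1: R0=0x33 R1=0x4f R2=0x11 R3=0xf9  N=0 Z=0
after  2: R0=0x33 R1=0x4f R2=0x11 R3=0xde  N=1 Z=0
after  3: R0=0x33 R1=0xab R2=0x11 R3=0xde  N=1 Z=0
after  4: R0=0x33 R1=0xab R2=0x11 R3=0x01  N=0 Z=0
after  5: R0=0x33 R1=0xab R2=0x11 R3=0x10  N=0 Z=0
after  6: R0=0x23 R1=0xab R2=0x11 R3=0x10  N=0 Z=0
-- IRQ taken; context saved, return-PC = 7 --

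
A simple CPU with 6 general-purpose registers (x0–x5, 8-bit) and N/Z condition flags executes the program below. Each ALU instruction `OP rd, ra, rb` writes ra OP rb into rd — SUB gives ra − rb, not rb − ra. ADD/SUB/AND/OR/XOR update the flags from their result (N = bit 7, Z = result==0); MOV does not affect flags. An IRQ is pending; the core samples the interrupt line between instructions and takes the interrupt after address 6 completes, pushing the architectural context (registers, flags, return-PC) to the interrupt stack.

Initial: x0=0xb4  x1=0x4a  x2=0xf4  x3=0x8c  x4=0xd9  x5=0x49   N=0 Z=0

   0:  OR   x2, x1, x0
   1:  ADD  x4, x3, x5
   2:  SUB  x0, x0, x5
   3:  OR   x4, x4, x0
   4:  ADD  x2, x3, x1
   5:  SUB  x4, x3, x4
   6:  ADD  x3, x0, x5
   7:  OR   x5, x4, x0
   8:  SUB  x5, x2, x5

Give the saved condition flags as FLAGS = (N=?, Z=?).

FLAGS = (N=1, Z=0)

after  0: x0=0xb4 x1=0x4a x2=0xfe x3=0x8c x4=0xd9 x5=0x49  N=1 Z=0
after  1: x0=0xb4 x1=0x4a x2=0xfe x3=0x8c x4=0xd5 x5=0x49  N=1 Z=0
after  2: x0=0x6b x1=0x4a x2=0xfe x3=0x8c x4=0xd5 x5=0x49  N=0 Z=0
after  3: x0=0x6b x1=0x4a x2=0xfe x3=0x8c x4=0xff x5=0x49  N=1 Z=0
after  4: x0=0x6b x1=0x4a x2=0xd6 x3=0x8c x4=0xff x5=0x49  N=1 Z=0
after  5: x0=0x6b x1=0x4a x2=0xd6 x3=0x8c x4=0x8d x5=0x49  N=1 Z=0
after  6: x0=0x6b x1=0x4a x2=0xd6 x3=0xb4 x4=0x8d x5=0x49  N=1 Z=0
-- IRQ taken; context saved, return-PC = 7 --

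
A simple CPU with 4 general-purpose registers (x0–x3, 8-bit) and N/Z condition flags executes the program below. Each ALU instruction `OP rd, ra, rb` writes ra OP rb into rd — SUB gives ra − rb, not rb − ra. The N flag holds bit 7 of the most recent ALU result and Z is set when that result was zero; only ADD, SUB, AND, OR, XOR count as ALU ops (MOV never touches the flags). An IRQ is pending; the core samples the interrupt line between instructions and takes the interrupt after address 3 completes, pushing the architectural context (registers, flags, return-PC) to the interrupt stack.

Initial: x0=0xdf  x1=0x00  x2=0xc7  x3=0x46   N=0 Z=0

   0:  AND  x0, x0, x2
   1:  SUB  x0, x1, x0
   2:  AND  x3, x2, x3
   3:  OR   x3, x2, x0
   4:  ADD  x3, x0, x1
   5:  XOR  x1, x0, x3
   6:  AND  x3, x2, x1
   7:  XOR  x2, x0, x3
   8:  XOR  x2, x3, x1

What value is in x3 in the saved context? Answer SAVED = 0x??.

after  0: x0=0xc7 x1=0x00 x2=0xc7 x3=0x46  N=1 Z=0
after  1: x0=0x39 x1=0x00 x2=0xc7 x3=0x46  N=0 Z=0
after  2: x0=0x39 x1=0x00 x2=0xc7 x3=0x46  N=0 Z=0
after  3: x0=0x39 x1=0x00 x2=0xc7 x3=0xff  N=1 Z=0
-- IRQ taken; context saved, return-PC = 4 --

SAVED = 0xff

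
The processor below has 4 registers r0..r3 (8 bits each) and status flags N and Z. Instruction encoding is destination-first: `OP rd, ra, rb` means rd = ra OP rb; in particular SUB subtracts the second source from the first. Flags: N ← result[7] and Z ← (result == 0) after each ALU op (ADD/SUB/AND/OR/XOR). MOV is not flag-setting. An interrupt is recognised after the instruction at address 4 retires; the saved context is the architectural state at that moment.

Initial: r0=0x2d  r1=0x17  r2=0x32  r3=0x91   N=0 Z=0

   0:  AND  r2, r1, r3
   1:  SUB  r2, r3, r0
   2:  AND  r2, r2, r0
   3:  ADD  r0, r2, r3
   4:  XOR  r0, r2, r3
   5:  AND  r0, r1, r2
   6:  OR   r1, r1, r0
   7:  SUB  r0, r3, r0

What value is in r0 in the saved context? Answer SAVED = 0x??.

SAVED = 0xb5

after  0: r0=0x2d r1=0x17 r2=0x11 r3=0x91  N=0 Z=0
after  1: r0=0x2d r1=0x17 r2=0x64 r3=0x91  N=0 Z=0
after  2: r0=0x2d r1=0x17 r2=0x24 r3=0x91  N=0 Z=0
after  3: r0=0xb5 r1=0x17 r2=0x24 r3=0x91  N=1 Z=0
after  4: r0=0xb5 r1=0x17 r2=0x24 r3=0x91  N=1 Z=0
-- IRQ taken; context saved, return-PC = 5 --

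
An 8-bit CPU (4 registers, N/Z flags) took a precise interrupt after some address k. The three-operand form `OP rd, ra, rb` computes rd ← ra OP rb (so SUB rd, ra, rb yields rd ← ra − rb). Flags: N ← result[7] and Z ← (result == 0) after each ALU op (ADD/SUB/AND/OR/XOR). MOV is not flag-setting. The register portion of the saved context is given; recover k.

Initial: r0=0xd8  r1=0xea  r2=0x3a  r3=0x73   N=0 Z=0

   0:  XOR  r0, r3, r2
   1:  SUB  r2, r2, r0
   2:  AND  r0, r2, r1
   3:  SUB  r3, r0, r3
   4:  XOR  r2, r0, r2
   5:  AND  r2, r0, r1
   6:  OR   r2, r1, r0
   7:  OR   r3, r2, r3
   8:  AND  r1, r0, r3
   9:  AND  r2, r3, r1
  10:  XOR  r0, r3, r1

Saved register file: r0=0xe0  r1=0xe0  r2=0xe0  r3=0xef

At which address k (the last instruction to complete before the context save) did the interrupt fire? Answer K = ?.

after  0: r0=0x49 r1=0xea r2=0x3a r3=0x73  N=0 Z=0
after  1: r0=0x49 r1=0xea r2=0xf1 r3=0x73  N=1 Z=0
after  2: r0=0xe0 r1=0xea r2=0xf1 r3=0x73  N=1 Z=0
after  3: r0=0xe0 r1=0xea r2=0xf1 r3=0x6d  N=0 Z=0
after  4: r0=0xe0 r1=0xea r2=0x11 r3=0x6d  N=0 Z=0
after  5: r0=0xe0 r1=0xea r2=0xe0 r3=0x6d  N=1 Z=0
after  6: r0=0xe0 r1=0xea r2=0xea r3=0x6d  N=1 Z=0
after  7: r0=0xe0 r1=0xea r2=0xea r3=0xef  N=1 Z=0
after  8: r0=0xe0 r1=0xe0 r2=0xea r3=0xef  N=1 Z=0
after  9: r0=0xe0 r1=0xe0 r2=0xe0 r3=0xef  N=1 Z=0
-- IRQ taken; context saved, return-PC = 10 --

K = 9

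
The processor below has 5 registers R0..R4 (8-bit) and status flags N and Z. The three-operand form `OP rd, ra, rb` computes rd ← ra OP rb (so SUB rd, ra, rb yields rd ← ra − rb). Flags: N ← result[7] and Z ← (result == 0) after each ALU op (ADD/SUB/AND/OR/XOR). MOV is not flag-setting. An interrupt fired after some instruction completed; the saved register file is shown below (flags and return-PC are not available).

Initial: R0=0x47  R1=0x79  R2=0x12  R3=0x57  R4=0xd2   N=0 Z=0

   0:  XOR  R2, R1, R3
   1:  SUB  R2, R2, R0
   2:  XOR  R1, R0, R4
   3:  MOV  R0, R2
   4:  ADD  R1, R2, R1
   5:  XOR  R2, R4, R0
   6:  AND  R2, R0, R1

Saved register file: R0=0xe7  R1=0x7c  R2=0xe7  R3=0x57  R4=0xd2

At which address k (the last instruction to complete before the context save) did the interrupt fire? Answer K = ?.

after  0: R0=0x47 R1=0x79 R2=0x2e R3=0x57 R4=0xd2  N=0 Z=0
after  1: R0=0x47 R1=0x79 R2=0xe7 R3=0x57 R4=0xd2  N=1 Z=0
after  2: R0=0x47 R1=0x95 R2=0xe7 R3=0x57 R4=0xd2  N=1 Z=0
after  3: R0=0xe7 R1=0x95 R2=0xe7 R3=0x57 R4=0xd2  N=1 Z=0
after  4: R0=0xe7 R1=0x7c R2=0xe7 R3=0x57 R4=0xd2  N=0 Z=0
-- IRQ taken; context saved, return-PC = 5 --

K = 4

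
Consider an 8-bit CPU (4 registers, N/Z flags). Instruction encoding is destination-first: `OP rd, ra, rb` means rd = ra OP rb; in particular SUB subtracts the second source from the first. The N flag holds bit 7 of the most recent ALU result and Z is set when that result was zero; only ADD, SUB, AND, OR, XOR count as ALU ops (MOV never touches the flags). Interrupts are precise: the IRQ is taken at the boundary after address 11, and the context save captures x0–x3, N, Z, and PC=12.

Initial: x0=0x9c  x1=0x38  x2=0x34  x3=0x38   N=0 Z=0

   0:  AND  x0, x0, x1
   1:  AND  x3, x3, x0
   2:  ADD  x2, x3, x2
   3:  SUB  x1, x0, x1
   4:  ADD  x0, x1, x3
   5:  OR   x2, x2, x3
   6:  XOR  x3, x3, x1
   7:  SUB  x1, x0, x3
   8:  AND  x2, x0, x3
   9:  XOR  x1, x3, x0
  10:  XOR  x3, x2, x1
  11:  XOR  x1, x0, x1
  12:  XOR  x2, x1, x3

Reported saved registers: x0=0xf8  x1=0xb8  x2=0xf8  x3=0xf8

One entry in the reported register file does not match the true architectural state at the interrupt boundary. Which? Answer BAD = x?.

BAD = x1

after  0: x0=0x18 x1=0x38 x2=0x34 x3=0x38  N=0 Z=0
after  1: x0=0x18 x1=0x38 x2=0x34 x3=0x18  N=0 Z=0
after  2: x0=0x18 x1=0x38 x2=0x4c x3=0x18  N=0 Z=0
after  3: x0=0x18 x1=0xe0 x2=0x4c x3=0x18  N=1 Z=0
after  4: x0=0xf8 x1=0xe0 x2=0x4c x3=0x18  N=1 Z=0
after  5: x0=0xf8 x1=0xe0 x2=0x5c x3=0x18  N=0 Z=0
after  6: x0=0xf8 x1=0xe0 x2=0x5c x3=0xf8  N=1 Z=0
after  7: x0=0xf8 x1=0x00 x2=0x5c x3=0xf8  N=0 Z=1
after  8: x0=0xf8 x1=0x00 x2=0xf8 x3=0xf8  N=1 Z=0
after  9: x0=0xf8 x1=0x00 x2=0xf8 x3=0xf8  N=0 Z=1
after 10: x0=0xf8 x1=0x00 x2=0xf8 x3=0xf8  N=1 Z=0
after 11: x0=0xf8 x1=0xf8 x2=0xf8 x3=0xf8  N=1 Z=0
-- IRQ taken; context saved, return-PC = 12 --
mismatch: x1: reported 0xb8 vs actual 0xf8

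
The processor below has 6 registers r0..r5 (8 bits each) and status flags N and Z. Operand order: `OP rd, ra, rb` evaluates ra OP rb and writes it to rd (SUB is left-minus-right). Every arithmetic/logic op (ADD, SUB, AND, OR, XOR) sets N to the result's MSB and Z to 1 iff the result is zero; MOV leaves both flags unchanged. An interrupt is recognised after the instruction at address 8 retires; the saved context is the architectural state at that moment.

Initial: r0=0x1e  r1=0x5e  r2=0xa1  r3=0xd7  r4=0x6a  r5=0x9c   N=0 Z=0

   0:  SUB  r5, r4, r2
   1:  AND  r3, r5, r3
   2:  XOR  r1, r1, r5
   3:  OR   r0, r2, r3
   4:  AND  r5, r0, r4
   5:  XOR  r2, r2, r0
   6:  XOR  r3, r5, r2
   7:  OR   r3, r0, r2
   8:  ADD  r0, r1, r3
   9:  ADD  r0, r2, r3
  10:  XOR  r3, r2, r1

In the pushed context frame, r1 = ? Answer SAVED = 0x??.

after  0: r0=0x1e r1=0x5e r2=0xa1 r3=0xd7 r4=0x6a r5=0xc9  N=1 Z=0
after  1: r0=0x1e r1=0x5e r2=0xa1 r3=0xc1 r4=0x6a r5=0xc9  N=1 Z=0
after  2: r0=0x1e r1=0x97 r2=0xa1 r3=0xc1 r4=0x6a r5=0xc9  N=1 Z=0
after  3: r0=0xe1 r1=0x97 r2=0xa1 r3=0xc1 r4=0x6a r5=0xc9  N=1 Z=0
after  4: r0=0xe1 r1=0x97 r2=0xa1 r3=0xc1 r4=0x6a r5=0x60  N=0 Z=0
after  5: r0=0xe1 r1=0x97 r2=0x40 r3=0xc1 r4=0x6a r5=0x60  N=0 Z=0
after  6: r0=0xe1 r1=0x97 r2=0x40 r3=0x20 r4=0x6a r5=0x60  N=0 Z=0
after  7: r0=0xe1 r1=0x97 r2=0x40 r3=0xe1 r4=0x6a r5=0x60  N=1 Z=0
after  8: r0=0x78 r1=0x97 r2=0x40 r3=0xe1 r4=0x6a r5=0x60  N=0 Z=0
-- IRQ taken; context saved, return-PC = 9 --

SAVED = 0x97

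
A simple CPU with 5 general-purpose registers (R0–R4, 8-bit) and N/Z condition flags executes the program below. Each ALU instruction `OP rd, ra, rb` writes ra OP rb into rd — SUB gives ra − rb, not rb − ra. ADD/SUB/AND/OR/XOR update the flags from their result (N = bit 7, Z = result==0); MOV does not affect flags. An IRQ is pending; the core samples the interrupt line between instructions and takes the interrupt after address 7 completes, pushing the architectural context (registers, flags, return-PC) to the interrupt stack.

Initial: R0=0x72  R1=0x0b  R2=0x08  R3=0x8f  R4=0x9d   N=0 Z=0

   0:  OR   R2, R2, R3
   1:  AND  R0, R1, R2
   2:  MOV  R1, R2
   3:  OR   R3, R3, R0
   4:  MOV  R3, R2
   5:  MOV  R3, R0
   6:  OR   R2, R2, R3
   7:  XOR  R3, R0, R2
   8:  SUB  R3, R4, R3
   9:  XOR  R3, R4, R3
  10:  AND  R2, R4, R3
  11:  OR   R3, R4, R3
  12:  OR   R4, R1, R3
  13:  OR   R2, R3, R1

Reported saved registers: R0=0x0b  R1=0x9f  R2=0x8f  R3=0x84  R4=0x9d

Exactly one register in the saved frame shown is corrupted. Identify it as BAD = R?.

BAD = R1

after  0: R0=0x72 R1=0x0b R2=0x8f R3=0x8f R4=0x9d  N=1 Z=0
after  1: R0=0x0b R1=0x0b R2=0x8f R3=0x8f R4=0x9d  N=0 Z=0
after  2: R0=0x0b R1=0x8f R2=0x8f R3=0x8f R4=0x9d  N=0 Z=0
after  3: R0=0x0b R1=0x8f R2=0x8f R3=0x8f R4=0x9d  N=1 Z=0
after  4: R0=0x0b R1=0x8f R2=0x8f R3=0x8f R4=0x9d  N=1 Z=0
after  5: R0=0x0b R1=0x8f R2=0x8f R3=0x0b R4=0x9d  N=1 Z=0
after  6: R0=0x0b R1=0x8f R2=0x8f R3=0x0b R4=0x9d  N=1 Z=0
after  7: R0=0x0b R1=0x8f R2=0x8f R3=0x84 R4=0x9d  N=1 Z=0
-- IRQ taken; context saved, return-PC = 8 --
mismatch: R1: reported 0x9f vs actual 0x8f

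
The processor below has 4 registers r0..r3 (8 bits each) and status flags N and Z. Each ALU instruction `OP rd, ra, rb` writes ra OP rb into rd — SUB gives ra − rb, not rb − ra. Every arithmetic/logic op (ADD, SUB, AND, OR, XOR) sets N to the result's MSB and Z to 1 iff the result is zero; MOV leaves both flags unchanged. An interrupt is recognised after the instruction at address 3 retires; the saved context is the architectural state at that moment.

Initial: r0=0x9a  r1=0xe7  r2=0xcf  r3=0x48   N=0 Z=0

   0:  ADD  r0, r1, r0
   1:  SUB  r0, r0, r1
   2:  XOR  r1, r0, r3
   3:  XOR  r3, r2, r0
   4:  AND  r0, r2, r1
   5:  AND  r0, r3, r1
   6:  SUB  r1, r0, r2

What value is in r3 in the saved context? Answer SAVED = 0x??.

SAVED = 0x55

after  0: r0=0x81 r1=0xe7 r2=0xcf r3=0x48  N=1 Z=0
after  1: r0=0x9a r1=0xe7 r2=0xcf r3=0x48  N=1 Z=0
after  2: r0=0x9a r1=0xd2 r2=0xcf r3=0x48  N=1 Z=0
after  3: r0=0x9a r1=0xd2 r2=0xcf r3=0x55  N=0 Z=0
-- IRQ taken; context saved, return-PC = 4 --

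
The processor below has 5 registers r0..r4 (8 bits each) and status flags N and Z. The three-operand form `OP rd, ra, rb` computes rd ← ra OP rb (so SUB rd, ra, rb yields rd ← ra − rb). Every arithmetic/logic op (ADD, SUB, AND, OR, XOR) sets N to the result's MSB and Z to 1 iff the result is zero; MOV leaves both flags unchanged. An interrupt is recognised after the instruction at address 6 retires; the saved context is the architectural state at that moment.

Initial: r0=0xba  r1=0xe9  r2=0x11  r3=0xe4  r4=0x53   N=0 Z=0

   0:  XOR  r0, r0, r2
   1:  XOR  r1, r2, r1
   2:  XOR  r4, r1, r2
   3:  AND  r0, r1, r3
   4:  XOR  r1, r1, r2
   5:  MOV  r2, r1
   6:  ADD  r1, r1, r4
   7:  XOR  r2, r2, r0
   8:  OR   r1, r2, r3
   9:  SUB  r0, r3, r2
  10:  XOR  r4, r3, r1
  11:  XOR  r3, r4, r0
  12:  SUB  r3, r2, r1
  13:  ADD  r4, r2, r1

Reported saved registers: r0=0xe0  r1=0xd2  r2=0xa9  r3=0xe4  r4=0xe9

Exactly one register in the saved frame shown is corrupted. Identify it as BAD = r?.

after  0: r0=0xab r1=0xe9 r2=0x11 r3=0xe4 r4=0x53  N=1 Z=0
after  1: r0=0xab r1=0xf8 r2=0x11 r3=0xe4 r4=0x53  N=1 Z=0
after  2: r0=0xab r1=0xf8 r2=0x11 r3=0xe4 r4=0xe9  N=1 Z=0
after  3: r0=0xe0 r1=0xf8 r2=0x11 r3=0xe4 r4=0xe9  N=1 Z=0
after  4: r0=0xe0 r1=0xe9 r2=0x11 r3=0xe4 r4=0xe9  N=1 Z=0
after  5: r0=0xe0 r1=0xe9 r2=0xe9 r3=0xe4 r4=0xe9  N=1 Z=0
after  6: r0=0xe0 r1=0xd2 r2=0xe9 r3=0xe4 r4=0xe9  N=1 Z=0
-- IRQ taken; context saved, return-PC = 7 --
mismatch: r2: reported 0xa9 vs actual 0xe9

BAD = r2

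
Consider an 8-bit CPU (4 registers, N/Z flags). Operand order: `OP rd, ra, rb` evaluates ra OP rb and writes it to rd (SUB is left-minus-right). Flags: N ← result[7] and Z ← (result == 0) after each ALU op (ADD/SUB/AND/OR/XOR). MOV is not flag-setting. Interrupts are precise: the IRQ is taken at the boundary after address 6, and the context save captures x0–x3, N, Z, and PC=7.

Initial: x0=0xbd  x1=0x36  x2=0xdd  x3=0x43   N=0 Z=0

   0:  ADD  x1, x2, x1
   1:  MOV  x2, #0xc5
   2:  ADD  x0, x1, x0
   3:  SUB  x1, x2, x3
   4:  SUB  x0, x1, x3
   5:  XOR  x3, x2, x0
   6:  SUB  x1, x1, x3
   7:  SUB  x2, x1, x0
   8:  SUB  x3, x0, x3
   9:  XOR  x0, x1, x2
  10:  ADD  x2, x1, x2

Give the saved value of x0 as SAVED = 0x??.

SAVED = 0x3f

after  0: x0=0xbd x1=0x13 x2=0xdd x3=0x43  N=0 Z=0
after  1: x0=0xbd x1=0x13 x2=0xc5 x3=0x43  N=0 Z=0
after  2: x0=0xd0 x1=0x13 x2=0xc5 x3=0x43  N=1 Z=0
after  3: x0=0xd0 x1=0x82 x2=0xc5 x3=0x43  N=1 Z=0
after  4: x0=0x3f x1=0x82 x2=0xc5 x3=0x43  N=0 Z=0
after  5: x0=0x3f x1=0x82 x2=0xc5 x3=0xfa  N=1 Z=0
after  6: x0=0x3f x1=0x88 x2=0xc5 x3=0xfa  N=1 Z=0
-- IRQ taken; context saved, return-PC = 7 --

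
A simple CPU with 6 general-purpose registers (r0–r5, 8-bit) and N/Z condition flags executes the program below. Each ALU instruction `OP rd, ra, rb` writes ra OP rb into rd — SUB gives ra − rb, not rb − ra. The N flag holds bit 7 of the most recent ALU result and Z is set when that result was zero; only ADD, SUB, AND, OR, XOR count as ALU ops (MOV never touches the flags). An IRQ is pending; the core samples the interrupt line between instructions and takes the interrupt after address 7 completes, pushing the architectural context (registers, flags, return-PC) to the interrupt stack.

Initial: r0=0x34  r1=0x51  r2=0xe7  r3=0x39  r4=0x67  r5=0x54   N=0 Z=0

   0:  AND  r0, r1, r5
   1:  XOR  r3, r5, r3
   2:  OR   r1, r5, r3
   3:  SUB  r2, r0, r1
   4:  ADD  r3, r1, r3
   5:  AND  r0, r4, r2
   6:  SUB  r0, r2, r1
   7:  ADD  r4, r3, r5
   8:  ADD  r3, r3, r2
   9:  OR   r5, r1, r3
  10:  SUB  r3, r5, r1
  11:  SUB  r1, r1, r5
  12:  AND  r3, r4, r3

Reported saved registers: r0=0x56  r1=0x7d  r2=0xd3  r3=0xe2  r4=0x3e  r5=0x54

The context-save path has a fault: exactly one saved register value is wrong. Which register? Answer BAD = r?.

BAD = r3

after  0: r0=0x50 r1=0x51 r2=0xe7 r3=0x39 r4=0x67 r5=0x54  N=0 Z=0
after  1: r0=0x50 r1=0x51 r2=0xe7 r3=0x6d r4=0x67 r5=0x54  N=0 Z=0
after  2: r0=0x50 r1=0x7d r2=0xe7 r3=0x6d r4=0x67 r5=0x54  N=0 Z=0
after  3: r0=0x50 r1=0x7d r2=0xd3 r3=0x6d r4=0x67 r5=0x54  N=1 Z=0
after  4: r0=0x50 r1=0x7d r2=0xd3 r3=0xea r4=0x67 r5=0x54  N=1 Z=0
after  5: r0=0x43 r1=0x7d r2=0xd3 r3=0xea r4=0x67 r5=0x54  N=0 Z=0
after  6: r0=0x56 r1=0x7d r2=0xd3 r3=0xea r4=0x67 r5=0x54  N=0 Z=0
after  7: r0=0x56 r1=0x7d r2=0xd3 r3=0xea r4=0x3e r5=0x54  N=0 Z=0
-- IRQ taken; context saved, return-PC = 8 --
mismatch: r3: reported 0xe2 vs actual 0xea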